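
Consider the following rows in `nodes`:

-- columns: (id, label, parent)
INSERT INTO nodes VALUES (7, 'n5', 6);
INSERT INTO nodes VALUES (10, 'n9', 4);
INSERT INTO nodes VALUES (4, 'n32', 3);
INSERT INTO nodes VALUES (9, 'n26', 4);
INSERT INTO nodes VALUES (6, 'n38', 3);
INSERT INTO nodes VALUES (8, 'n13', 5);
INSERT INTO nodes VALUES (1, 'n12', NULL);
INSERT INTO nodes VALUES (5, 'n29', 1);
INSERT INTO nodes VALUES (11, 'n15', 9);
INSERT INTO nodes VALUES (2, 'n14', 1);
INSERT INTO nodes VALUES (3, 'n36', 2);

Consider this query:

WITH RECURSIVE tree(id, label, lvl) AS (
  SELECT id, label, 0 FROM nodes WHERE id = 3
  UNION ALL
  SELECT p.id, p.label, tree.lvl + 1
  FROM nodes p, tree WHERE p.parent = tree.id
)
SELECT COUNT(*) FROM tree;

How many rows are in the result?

Base: id=3 (n36) at lvl 0.
Iteration 1: rows with parent in {3} -> n32 (id 4, lvl 1), n38 (id 6, lvl 1).
Iteration 2: rows with parent in {4,6} -> n5 (id 7, lvl 2), n26 (id 9, lvl 2), n9 (id 10, lvl 2).
Iteration 3: rows with parent in {7,9,10} -> n15 (id 11, lvl 3).
Iteration 4: no rows with parent in {11}; recursion stops.
Total rows emitted: 7.

7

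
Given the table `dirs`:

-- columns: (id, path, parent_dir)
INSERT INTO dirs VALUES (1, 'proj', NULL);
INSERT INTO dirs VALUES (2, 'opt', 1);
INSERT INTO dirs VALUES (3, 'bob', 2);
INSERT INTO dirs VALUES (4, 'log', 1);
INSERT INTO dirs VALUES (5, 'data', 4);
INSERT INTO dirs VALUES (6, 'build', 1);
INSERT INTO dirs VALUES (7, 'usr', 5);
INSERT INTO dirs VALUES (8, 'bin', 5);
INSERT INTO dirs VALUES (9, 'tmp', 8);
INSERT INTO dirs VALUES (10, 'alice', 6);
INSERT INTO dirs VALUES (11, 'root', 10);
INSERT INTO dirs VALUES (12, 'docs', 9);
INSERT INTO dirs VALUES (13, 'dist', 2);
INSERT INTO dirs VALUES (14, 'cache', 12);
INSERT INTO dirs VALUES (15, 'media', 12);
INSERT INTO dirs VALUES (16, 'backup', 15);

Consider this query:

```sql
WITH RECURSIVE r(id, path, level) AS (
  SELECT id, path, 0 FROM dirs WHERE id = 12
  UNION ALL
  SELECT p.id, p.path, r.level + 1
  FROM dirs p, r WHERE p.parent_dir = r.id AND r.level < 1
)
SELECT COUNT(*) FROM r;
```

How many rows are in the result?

Base: id=12 (docs) at level 0.
Iteration 1: rows with parent_dir in {12} -> cache (id 14, level 1), media (id 15, level 1).
Iteration 2: level < 1 fails for all current rows; recursion stops.
Total rows emitted: 3.

3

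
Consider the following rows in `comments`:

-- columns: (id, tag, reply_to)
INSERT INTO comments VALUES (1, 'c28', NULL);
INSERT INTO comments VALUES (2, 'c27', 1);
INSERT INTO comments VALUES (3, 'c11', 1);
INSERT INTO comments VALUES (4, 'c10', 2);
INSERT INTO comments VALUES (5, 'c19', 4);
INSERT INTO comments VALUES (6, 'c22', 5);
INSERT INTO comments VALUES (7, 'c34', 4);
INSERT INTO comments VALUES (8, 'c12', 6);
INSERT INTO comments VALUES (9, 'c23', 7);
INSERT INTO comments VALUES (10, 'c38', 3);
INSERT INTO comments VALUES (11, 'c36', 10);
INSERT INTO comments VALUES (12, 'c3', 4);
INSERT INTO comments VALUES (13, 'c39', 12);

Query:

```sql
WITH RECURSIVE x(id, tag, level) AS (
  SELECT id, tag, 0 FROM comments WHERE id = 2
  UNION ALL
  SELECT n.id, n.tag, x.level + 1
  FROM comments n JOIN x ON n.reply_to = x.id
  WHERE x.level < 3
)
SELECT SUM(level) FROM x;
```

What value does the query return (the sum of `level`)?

Base: id=2 (c27) at level 0.
Iteration 1: rows with reply_to in {2} -> c10 (id 4, level 1).
Iteration 2: rows with reply_to in {4} -> c19 (id 5, level 2), c34 (id 7, level 2), c3 (id 12, level 2).
Iteration 3: rows with reply_to in {5,7,12} -> c22 (id 6, level 3), c23 (id 9, level 3), c39 (id 13, level 3).
Iteration 4: level < 3 fails for all current rows; recursion stops.
SUM(level) = 0 + 1 + 2 + 2 + 2 + 3 + 3 + 3 = 16.

16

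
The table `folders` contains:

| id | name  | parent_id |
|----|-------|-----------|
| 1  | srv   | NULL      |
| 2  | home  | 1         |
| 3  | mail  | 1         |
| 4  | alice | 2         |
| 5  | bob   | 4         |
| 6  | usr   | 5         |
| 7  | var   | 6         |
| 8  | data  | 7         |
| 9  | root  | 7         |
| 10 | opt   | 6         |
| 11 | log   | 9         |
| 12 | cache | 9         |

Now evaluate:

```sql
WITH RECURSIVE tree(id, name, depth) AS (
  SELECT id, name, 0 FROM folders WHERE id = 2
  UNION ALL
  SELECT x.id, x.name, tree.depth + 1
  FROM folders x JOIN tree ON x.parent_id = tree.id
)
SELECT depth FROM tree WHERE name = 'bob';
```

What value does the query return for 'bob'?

2

Base: id=2 (home) at depth 0.
Iteration 1: rows with parent_id in {2} -> alice (id 4, depth 1).
Iteration 2: rows with parent_id in {4} -> bob (id 5, depth 2).
Iteration 3: rows with parent_id in {5} -> usr (id 6, depth 3).
Iteration 4: rows with parent_id in {6} -> var (id 7, depth 4), opt (id 10, depth 4).
Iteration 5: rows with parent_id in {7,10} -> data (id 8, depth 5), root (id 9, depth 5).
Iteration 6: rows with parent_id in {8,9} -> log (id 11, depth 6), cache (id 12, depth 6).
Iteration 7: no rows with parent_id in {11,12}; recursion stops.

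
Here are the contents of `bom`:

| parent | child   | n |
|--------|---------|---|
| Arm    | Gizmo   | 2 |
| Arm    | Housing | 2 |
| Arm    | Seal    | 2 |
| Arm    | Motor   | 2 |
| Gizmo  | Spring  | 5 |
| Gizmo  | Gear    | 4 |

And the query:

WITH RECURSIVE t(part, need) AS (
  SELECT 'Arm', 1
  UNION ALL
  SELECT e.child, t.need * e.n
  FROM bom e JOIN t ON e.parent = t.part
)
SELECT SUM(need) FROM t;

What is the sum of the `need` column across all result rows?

27

Base: (Arm, need=1).
Iteration 1: components of {Arm} -> Gizmo = 1*2 = 2, Housing = 1*2 = 2, Motor = 1*2 = 2, Seal = 1*2 = 2.
Iteration 2: components of {Gizmo,Housing,Motor,Seal} -> Gear = 2*4 = 8, Spring = 2*5 = 10.
Iteration 3: no further components; recursion stops.
SUM(need) = 1 + 2 + 2 + 2 + 2 + 8 + 10 = 27.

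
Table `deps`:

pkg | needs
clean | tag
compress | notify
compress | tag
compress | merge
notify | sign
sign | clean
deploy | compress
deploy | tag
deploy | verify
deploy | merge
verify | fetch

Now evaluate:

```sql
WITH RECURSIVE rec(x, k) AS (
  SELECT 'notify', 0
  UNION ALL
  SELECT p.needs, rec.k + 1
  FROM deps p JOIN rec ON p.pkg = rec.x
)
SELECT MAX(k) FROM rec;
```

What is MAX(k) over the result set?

Base: (notify, k=0).
Iteration 1: edges from {notify} -> (sign, k=1).
Iteration 2: edges from {sign} -> (clean, k=2).
Iteration 3: edges from {clean} -> (tag, k=3).
Iteration 4: no outgoing edges from {tag}; recursion stops.
k values: 0, 1, 2, 3; the maximum is 3.

3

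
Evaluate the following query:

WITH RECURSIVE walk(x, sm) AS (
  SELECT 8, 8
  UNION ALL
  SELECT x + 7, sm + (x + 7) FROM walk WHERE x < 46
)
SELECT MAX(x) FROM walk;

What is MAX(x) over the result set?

Base: x=8, sm=8.
Iteration 1: 8 < 46 holds -> x = 8 + 7 = 15, sm = 8 + 15 = 23.
Iteration 2: 15 < 46 holds -> x = 15 + 7 = 22, sm = 23 + 22 = 45.
Iteration 3: 22 < 46 holds -> x = 22 + 7 = 29, sm = 45 + 29 = 74.
Iteration 4: 29 < 46 holds -> x = 29 + 7 = 36, sm = 74 + 36 = 110.
Iteration 5: 36 < 46 holds -> x = 36 + 7 = 43, sm = 110 + 43 = 153.
Iteration 6: 43 < 46 holds -> x = 43 + 7 = 50, sm = 153 + 50 = 203.
Iteration 7: 50 < 46 fails; recursion stops.
x values: 8, 15, 22, 29, 36, 43, 50; the maximum is 50.

50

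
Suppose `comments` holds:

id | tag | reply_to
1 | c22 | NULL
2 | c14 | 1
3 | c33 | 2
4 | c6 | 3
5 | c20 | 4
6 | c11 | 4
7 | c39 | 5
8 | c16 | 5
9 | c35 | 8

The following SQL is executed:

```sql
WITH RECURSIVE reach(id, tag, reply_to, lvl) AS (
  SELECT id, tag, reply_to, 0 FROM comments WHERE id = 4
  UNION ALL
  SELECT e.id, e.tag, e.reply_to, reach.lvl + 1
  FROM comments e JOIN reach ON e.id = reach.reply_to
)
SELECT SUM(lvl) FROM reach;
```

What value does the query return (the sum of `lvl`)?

Base: id=4 (c6), reply_to=3, lvl 0.
Iteration 1: join on id=3 -> c33 (id 3, reply_to=2, lvl 1).
Iteration 2: join on id=2 -> c14 (id 2, reply_to=1, lvl 2).
Iteration 3: join on id=1 -> c22 (id 1, reply_to=NULL, lvl 3).
Iteration 4: reply_to is NULL; no match; recursion stops.
SUM(lvl) = 0 + 1 + 2 + 3 = 6.

6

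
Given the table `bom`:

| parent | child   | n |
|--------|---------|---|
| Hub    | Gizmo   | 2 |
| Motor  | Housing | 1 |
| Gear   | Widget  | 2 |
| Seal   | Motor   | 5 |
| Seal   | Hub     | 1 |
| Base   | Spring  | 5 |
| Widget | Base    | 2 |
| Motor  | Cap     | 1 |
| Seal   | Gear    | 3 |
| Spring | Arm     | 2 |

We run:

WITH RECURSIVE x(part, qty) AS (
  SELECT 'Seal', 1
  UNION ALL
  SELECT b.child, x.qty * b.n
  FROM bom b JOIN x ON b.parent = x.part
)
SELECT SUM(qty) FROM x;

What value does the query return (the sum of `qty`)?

Base: (Seal, qty=1).
Iteration 1: components of {Seal} -> Gear = 1*3 = 3, Hub = 1*1 = 1, Motor = 1*5 = 5.
Iteration 2: components of {Gear,Hub,Motor} -> Cap = 5*1 = 5, Gizmo = 1*2 = 2, Housing = 5*1 = 5, Widget = 3*2 = 6.
Iteration 3: components of {Cap,Gizmo,Housing,Widget} -> Base = 6*2 = 12.
Iteration 4: components of {Base} -> Spring = 12*5 = 60.
Iteration 5: components of {Spring} -> Arm = 60*2 = 120.
Iteration 6: no further components; recursion stops.
SUM(qty) = 1 + 5 + 3 + 1 + 5 + 5 + 6 + 2 + 12 + 60 + 120 = 220.

220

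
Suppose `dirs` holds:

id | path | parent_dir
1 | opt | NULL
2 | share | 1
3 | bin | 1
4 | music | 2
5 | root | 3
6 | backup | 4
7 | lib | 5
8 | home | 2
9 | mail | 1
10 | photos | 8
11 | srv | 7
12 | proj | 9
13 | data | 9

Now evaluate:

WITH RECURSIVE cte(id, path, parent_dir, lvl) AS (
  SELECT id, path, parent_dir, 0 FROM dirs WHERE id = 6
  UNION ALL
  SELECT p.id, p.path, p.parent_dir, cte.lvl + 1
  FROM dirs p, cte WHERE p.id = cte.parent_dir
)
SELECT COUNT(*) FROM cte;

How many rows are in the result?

Base: id=6 (backup), parent_dir=4, lvl 0.
Iteration 1: join on id=4 -> music (id 4, parent_dir=2, lvl 1).
Iteration 2: join on id=2 -> share (id 2, parent_dir=1, lvl 2).
Iteration 3: join on id=1 -> opt (id 1, parent_dir=NULL, lvl 3).
Iteration 4: parent_dir is NULL; no match; recursion stops.
Total rows emitted: 4.

4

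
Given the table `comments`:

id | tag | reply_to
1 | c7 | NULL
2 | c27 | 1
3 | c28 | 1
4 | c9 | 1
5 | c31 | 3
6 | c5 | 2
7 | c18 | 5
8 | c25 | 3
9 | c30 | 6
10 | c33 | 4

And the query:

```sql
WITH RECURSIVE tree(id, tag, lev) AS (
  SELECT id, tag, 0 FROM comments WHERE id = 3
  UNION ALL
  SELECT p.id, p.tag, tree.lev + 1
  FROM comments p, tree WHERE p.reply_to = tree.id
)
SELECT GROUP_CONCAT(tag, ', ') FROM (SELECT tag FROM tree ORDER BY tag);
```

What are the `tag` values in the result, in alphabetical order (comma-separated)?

Base: id=3 (c28) at lev 0.
Iteration 1: rows with reply_to in {3} -> c31 (id 5, lev 1), c25 (id 8, lev 1).
Iteration 2: rows with reply_to in {5,8} -> c18 (id 7, lev 2).
Iteration 3: no rows with reply_to in {7}; recursion stops.

c18, c25, c28, c31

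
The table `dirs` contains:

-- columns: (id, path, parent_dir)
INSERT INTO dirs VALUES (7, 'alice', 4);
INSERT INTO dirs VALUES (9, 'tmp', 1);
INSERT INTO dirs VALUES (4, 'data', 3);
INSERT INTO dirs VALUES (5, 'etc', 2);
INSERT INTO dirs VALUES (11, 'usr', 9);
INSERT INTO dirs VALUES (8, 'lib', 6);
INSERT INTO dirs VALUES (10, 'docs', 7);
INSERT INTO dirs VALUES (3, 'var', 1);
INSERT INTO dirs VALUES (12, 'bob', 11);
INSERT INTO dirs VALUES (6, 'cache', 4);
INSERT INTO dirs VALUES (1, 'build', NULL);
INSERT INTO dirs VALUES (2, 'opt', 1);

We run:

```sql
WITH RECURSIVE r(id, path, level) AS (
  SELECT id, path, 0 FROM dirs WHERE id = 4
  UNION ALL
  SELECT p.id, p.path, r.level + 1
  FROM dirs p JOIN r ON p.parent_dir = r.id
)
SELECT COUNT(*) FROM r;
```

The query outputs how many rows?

Base: id=4 (data) at level 0.
Iteration 1: rows with parent_dir in {4} -> cache (id 6, level 1), alice (id 7, level 1).
Iteration 2: rows with parent_dir in {6,7} -> lib (id 8, level 2), docs (id 10, level 2).
Iteration 3: no rows with parent_dir in {8,10}; recursion stops.
Total rows emitted: 5.

5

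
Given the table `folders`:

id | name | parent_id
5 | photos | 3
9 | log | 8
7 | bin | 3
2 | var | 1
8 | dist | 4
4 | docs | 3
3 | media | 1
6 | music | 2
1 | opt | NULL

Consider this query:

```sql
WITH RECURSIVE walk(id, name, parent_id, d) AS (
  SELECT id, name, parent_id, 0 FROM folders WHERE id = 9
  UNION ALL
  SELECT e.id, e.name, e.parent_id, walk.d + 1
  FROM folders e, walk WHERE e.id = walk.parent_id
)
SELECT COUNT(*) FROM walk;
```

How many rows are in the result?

Base: id=9 (log), parent_id=8, d 0.
Iteration 1: join on id=8 -> dist (id 8, parent_id=4, d 1).
Iteration 2: join on id=4 -> docs (id 4, parent_id=3, d 2).
Iteration 3: join on id=3 -> media (id 3, parent_id=1, d 3).
Iteration 4: join on id=1 -> opt (id 1, parent_id=NULL, d 4).
Iteration 5: parent_id is NULL; no match; recursion stops.
Total rows emitted: 5.

5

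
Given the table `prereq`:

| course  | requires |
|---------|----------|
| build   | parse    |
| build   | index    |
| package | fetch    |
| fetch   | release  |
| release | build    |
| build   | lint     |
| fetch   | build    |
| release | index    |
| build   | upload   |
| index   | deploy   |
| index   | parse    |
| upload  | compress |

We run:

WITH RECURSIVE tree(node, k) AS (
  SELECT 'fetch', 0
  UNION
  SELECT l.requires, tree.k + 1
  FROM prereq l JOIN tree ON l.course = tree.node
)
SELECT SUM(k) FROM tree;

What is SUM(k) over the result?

42

Base: (fetch, k=0).
Iteration 1: edges from {fetch} -> (build, k=1), (release, k=1).
Iteration 2: edges from {build,release} -> (build, k=2), (index, k=2), (lint, k=2), (parse, k=2), (upload, k=2). [UNION drops 1 duplicate row(s)]
Iteration 3: edges from {build,index,lint,parse,upload} -> (compress, k=3), (deploy, k=3), (index, k=3), (lint, k=3), (parse, k=3), (upload, k=3). [UNION drops 1 duplicate row(s)]
Iteration 4: edges from {compress,deploy,index,lint,parse,upload} -> (compress, k=4), (deploy, k=4), (parse, k=4).
Iteration 5: no outgoing edges from {compress,deploy,parse}; recursion stops.
SUM(k) = 0 + 1 + 1 + 2 + 2 + 2 + 2 + 2 + 3 + 3 + 3 + 3 + 3 + 3 + ... (17 terms) = 42.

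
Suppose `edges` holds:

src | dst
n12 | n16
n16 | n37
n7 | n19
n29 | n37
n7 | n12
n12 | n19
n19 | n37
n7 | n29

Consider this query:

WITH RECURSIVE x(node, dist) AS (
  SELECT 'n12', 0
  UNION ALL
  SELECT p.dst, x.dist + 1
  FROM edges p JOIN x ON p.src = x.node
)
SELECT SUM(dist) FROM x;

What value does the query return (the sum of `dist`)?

Base: (n12, dist=0).
Iteration 1: edges from {n12} -> (n16, dist=1), (n19, dist=1).
Iteration 2: edges from {n16,n19} -> (n37, dist=2) x2. [UNION ALL keeps all 2 new rows, including repeats]
Iteration 3: no outgoing edges from {n37}; recursion stops.
SUM(dist) = 0 + 1 + 1 + 2 + 2 = 6.

6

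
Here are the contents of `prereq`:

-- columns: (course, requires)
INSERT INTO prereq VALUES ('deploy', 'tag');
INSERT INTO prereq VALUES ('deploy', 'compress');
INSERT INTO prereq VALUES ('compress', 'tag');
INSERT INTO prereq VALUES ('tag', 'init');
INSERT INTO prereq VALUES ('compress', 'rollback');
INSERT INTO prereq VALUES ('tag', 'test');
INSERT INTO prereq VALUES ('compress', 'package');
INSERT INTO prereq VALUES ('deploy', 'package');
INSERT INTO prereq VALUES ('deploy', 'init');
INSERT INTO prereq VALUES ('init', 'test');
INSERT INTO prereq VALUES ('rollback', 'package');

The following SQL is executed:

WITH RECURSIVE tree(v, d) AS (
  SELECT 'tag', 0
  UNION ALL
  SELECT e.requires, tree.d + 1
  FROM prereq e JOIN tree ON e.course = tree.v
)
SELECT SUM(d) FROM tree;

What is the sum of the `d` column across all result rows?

4

Base: (tag, d=0).
Iteration 1: edges from {tag} -> (init, d=1), (test, d=1).
Iteration 2: edges from {init,test} -> (test, d=2).
Iteration 3: no outgoing edges from {test}; recursion stops.
SUM(d) = 0 + 1 + 1 + 2 = 4.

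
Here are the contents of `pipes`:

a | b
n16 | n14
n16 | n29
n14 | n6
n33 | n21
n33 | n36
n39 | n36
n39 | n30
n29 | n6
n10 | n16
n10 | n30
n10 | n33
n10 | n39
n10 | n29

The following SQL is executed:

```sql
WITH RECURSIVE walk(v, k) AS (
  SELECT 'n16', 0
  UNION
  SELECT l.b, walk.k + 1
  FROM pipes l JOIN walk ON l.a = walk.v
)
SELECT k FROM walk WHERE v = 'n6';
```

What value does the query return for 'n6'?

Base: (n16, k=0).
Iteration 1: edges from {n16} -> (n14, k=1), (n29, k=1).
Iteration 2: edges from {n14,n29} -> (n6, k=2). [UNION drops 1 duplicate row(s)]
Iteration 3: no outgoing edges from {n6}; recursion stops.

2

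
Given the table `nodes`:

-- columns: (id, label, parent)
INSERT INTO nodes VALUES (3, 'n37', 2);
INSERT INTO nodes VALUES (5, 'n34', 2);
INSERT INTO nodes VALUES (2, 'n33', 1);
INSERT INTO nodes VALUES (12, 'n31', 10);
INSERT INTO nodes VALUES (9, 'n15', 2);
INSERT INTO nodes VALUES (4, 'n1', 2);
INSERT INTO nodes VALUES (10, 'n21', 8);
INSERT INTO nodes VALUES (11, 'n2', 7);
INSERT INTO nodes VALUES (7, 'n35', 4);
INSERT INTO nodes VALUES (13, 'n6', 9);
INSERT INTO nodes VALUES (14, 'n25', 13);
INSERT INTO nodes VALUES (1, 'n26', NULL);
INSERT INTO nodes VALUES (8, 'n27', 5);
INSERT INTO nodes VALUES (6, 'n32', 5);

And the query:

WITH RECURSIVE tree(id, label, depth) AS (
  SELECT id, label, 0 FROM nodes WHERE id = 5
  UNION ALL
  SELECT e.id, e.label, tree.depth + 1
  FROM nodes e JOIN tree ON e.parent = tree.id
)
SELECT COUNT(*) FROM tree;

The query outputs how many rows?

Base: id=5 (n34) at depth 0.
Iteration 1: rows with parent in {5} -> n32 (id 6, depth 1), n27 (id 8, depth 1).
Iteration 2: rows with parent in {6,8} -> n21 (id 10, depth 2).
Iteration 3: rows with parent in {10} -> n31 (id 12, depth 3).
Iteration 4: no rows with parent in {12}; recursion stops.
Total rows emitted: 5.

5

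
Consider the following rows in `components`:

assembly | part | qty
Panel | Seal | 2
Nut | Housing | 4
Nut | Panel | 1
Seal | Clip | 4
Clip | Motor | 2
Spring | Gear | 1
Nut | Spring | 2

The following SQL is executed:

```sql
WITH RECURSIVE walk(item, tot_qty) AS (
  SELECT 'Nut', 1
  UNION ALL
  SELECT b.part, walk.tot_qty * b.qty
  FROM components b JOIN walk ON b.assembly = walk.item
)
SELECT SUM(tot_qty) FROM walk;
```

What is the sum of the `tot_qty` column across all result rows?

36

Base: (Nut, tot_qty=1).
Iteration 1: components of {Nut} -> Housing = 1*4 = 4, Panel = 1*1 = 1, Spring = 1*2 = 2.
Iteration 2: components of {Housing,Panel,Spring} -> Gear = 2*1 = 2, Seal = 1*2 = 2.
Iteration 3: components of {Gear,Seal} -> Clip = 2*4 = 8.
Iteration 4: components of {Clip} -> Motor = 8*2 = 16.
Iteration 5: no further components; recursion stops.
SUM(tot_qty) = 1 + 1 + 4 + 2 + 2 + 2 + 8 + 16 = 36.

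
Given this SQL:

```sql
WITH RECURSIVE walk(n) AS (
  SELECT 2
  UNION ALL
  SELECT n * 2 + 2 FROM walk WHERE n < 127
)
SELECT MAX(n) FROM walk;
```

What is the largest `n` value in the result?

Base: n=2.
Iteration 1: 2 < 127 holds -> n = 2 * 2 + 2 = 6.
Iteration 2: 6 < 127 holds -> n = 6 * 2 + 2 = 14.
Iteration 3: 14 < 127 holds -> n = 14 * 2 + 2 = 30.
Iteration 4: 30 < 127 holds -> n = 30 * 2 + 2 = 62.
Iteration 5: 62 < 127 holds -> n = 62 * 2 + 2 = 126.
Iteration 6: 126 < 127 holds -> n = 126 * 2 + 2 = 254.
Iteration 7: 254 < 127 fails; recursion stops.
n values: 2, 6, 14, 30, 62, 126, 254; the maximum is 254.

254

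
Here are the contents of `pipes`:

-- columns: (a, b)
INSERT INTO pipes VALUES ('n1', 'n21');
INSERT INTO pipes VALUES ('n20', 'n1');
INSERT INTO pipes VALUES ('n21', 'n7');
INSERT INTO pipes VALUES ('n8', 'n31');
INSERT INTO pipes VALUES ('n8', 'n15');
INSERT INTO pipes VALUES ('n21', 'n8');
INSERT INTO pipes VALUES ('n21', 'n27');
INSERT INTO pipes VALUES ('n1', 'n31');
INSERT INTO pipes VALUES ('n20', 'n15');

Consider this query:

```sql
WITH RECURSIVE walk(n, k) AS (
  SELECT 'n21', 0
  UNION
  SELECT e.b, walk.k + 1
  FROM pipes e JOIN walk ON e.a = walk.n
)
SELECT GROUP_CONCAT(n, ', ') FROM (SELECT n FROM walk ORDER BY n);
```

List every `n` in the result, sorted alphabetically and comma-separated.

n15, n21, n27, n31, n7, n8

Base: (n21, k=0).
Iteration 1: edges from {n21} -> (n27, k=1), (n7, k=1), (n8, k=1).
Iteration 2: edges from {n27,n7,n8} -> (n15, k=2), (n31, k=2).
Iteration 3: no outgoing edges from {n15,n31}; recursion stops.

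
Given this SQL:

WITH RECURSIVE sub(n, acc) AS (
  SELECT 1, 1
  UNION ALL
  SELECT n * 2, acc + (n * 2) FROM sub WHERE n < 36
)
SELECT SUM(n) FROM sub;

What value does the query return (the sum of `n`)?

127

Base: n=1, acc=1.
Iteration 1: 1 < 36 holds -> n = 1 * 2 = 2, acc = 1 + 2 = 3.
Iteration 2: 2 < 36 holds -> n = 2 * 2 = 4, acc = 3 + 4 = 7.
Iteration 3: 4 < 36 holds -> n = 4 * 2 = 8, acc = 7 + 8 = 15.
Iteration 4: 8 < 36 holds -> n = 8 * 2 = 16, acc = 15 + 16 = 31.
Iteration 5: 16 < 36 holds -> n = 16 * 2 = 32, acc = 31 + 32 = 63.
Iteration 6: 32 < 36 holds -> n = 32 * 2 = 64, acc = 63 + 64 = 127.
Iteration 7: 64 < 36 fails; recursion stops.
SUM(n) = 1 + 2 + 4 + 8 + 16 + 32 + 64 = 127.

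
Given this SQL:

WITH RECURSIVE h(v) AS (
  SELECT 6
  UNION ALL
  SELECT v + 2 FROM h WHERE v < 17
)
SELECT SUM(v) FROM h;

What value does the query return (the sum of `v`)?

84

Base: v=6.
Iteration 1: 6 < 17 holds -> v = 6 + 2 = 8.
Iteration 2: 8 < 17 holds -> v = 8 + 2 = 10.
Iteration 3: 10 < 17 holds -> v = 10 + 2 = 12.
Iteration 4: 12 < 17 holds -> v = 12 + 2 = 14.
Iteration 5: 14 < 17 holds -> v = 14 + 2 = 16.
Iteration 6: 16 < 17 holds -> v = 16 + 2 = 18.
Iteration 7: 18 < 17 fails; recursion stops.
SUM(v) = 6 + 8 + 10 + 12 + 14 + 16 + 18 = 84.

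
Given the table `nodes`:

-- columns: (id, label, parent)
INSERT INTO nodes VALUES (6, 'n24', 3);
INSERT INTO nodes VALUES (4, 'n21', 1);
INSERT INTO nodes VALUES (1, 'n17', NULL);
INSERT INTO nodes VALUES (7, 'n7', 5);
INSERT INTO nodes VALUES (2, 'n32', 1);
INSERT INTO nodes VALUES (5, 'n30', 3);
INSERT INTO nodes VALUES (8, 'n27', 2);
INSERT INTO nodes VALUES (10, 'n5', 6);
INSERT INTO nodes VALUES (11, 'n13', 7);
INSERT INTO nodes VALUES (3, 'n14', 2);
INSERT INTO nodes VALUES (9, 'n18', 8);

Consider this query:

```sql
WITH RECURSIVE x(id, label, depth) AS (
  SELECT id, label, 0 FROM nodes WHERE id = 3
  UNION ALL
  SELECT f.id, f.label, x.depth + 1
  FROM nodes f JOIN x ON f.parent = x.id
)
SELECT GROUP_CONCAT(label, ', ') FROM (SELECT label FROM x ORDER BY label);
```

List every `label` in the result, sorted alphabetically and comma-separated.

n13, n14, n24, n30, n5, n7

Base: id=3 (n14) at depth 0.
Iteration 1: rows with parent in {3} -> n30 (id 5, depth 1), n24 (id 6, depth 1).
Iteration 2: rows with parent in {5,6} -> n7 (id 7, depth 2), n5 (id 10, depth 2).
Iteration 3: rows with parent in {7,10} -> n13 (id 11, depth 3).
Iteration 4: no rows with parent in {11}; recursion stops.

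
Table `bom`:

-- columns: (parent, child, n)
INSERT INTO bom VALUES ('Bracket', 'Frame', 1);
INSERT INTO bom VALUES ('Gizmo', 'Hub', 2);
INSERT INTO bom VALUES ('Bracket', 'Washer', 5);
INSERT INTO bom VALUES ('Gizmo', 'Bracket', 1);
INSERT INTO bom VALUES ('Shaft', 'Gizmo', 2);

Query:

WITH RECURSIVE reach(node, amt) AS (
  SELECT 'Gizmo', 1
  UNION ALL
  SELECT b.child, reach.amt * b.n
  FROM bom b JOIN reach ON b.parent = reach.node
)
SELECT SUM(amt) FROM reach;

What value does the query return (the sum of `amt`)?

10

Base: (Gizmo, amt=1).
Iteration 1: components of {Gizmo} -> Bracket = 1*1 = 1, Hub = 1*2 = 2.
Iteration 2: components of {Bracket,Hub} -> Frame = 1*1 = 1, Washer = 1*5 = 5.
Iteration 3: no further components; recursion stops.
SUM(amt) = 1 + 1 + 2 + 1 + 5 = 10.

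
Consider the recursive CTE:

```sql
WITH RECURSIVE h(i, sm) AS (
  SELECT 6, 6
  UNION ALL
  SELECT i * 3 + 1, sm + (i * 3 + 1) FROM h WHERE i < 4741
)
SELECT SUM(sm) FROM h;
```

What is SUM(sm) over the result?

31936

Base: i=6, sm=6.
Iteration 1: 6 < 4741 holds -> i = 6 * 3 + 1 = 19, sm = 6 + 19 = 25.
Iteration 2: 19 < 4741 holds -> i = 19 * 3 + 1 = 58, sm = 25 + 58 = 83.
Iteration 3: 58 < 4741 holds -> i = 58 * 3 + 1 = 175, sm = 83 + 175 = 258.
Iteration 4: 175 < 4741 holds -> i = 175 * 3 + 1 = 526, sm = 258 + 526 = 784.
Iteration 5: 526 < 4741 holds -> i = 526 * 3 + 1 = 1579, sm = 784 + 1579 = 2363.
Iteration 6: 1579 < 4741 holds -> i = 1579 * 3 + 1 = 4738, sm = 2363 + 4738 = 7101.
Iteration 7: 4738 < 4741 holds -> i = 4738 * 3 + 1 = 14215, sm = 7101 + 14215 = 21316.
Iteration 8: 14215 < 4741 fails; recursion stops.
SUM(sm) = 6 + 25 + 83 + 258 + 784 + 2363 + 7101 + 21316 = 31936.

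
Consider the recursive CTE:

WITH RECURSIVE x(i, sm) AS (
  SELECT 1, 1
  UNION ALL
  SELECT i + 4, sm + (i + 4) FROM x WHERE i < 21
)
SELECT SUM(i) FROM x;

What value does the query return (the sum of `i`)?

66

Base: i=1, sm=1.
Iteration 1: 1 < 21 holds -> i = 1 + 4 = 5, sm = 1 + 5 = 6.
Iteration 2: 5 < 21 holds -> i = 5 + 4 = 9, sm = 6 + 9 = 15.
Iteration 3: 9 < 21 holds -> i = 9 + 4 = 13, sm = 15 + 13 = 28.
Iteration 4: 13 < 21 holds -> i = 13 + 4 = 17, sm = 28 + 17 = 45.
Iteration 5: 17 < 21 holds -> i = 17 + 4 = 21, sm = 45 + 21 = 66.
Iteration 6: 21 < 21 fails; recursion stops.
SUM(i) = 1 + 5 + 9 + 13 + 17 + 21 = 66.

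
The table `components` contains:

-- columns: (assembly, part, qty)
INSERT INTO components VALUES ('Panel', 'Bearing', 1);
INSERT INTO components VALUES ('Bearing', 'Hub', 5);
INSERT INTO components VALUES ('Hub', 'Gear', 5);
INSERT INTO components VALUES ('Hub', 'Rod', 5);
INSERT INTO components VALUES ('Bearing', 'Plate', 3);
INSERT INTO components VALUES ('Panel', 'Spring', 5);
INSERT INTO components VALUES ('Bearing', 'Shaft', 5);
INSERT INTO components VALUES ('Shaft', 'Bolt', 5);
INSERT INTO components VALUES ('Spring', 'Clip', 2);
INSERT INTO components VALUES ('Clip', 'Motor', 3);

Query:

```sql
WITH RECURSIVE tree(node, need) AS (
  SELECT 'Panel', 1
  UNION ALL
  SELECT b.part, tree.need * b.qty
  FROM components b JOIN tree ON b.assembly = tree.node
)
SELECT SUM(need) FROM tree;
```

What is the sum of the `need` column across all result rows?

135

Base: (Panel, need=1).
Iteration 1: components of {Panel} -> Bearing = 1*1 = 1, Spring = 1*5 = 5.
Iteration 2: components of {Bearing,Spring} -> Clip = 5*2 = 10, Hub = 1*5 = 5, Plate = 1*3 = 3, Shaft = 1*5 = 5.
Iteration 3: components of {Clip,Hub,Plate,Shaft} -> Bolt = 5*5 = 25, Gear = 5*5 = 25, Motor = 10*3 = 30, Rod = 5*5 = 25.
Iteration 4: no further components; recursion stops.
SUM(need) = 1 + 5 + 1 + 10 + 3 + 5 + 5 + 30 + 25 + 25 + 25 = 135.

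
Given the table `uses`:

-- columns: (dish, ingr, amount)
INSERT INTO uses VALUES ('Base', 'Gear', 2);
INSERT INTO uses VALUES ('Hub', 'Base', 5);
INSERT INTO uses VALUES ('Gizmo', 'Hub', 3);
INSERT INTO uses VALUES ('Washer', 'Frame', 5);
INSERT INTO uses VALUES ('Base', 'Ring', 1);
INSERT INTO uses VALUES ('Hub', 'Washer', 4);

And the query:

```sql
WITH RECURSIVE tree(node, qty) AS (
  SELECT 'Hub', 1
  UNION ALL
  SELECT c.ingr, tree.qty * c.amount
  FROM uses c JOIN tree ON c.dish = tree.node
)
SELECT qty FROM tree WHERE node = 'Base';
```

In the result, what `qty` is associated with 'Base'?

Base: (Hub, qty=1).
Iteration 1: components of {Hub} -> Base = 1*5 = 5, Washer = 1*4 = 4.
Iteration 2: components of {Base,Washer} -> Frame = 4*5 = 20, Gear = 5*2 = 10, Ring = 5*1 = 5.
Iteration 3: no further components; recursion stops.

5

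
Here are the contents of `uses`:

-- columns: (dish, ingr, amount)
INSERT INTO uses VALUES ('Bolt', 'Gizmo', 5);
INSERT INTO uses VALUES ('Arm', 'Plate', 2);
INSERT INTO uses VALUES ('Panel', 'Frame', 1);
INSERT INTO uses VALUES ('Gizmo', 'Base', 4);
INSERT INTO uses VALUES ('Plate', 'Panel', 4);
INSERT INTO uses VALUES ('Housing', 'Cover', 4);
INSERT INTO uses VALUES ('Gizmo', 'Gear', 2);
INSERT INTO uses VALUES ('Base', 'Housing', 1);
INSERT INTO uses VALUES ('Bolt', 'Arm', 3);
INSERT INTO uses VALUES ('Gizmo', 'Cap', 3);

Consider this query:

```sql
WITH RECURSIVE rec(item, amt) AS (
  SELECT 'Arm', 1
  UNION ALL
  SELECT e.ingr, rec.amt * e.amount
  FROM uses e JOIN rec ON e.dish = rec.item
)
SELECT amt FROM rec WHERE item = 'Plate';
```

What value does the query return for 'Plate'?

2

Base: (Arm, amt=1).
Iteration 1: components of {Arm} -> Plate = 1*2 = 2.
Iteration 2: components of {Plate} -> Panel = 2*4 = 8.
Iteration 3: components of {Panel} -> Frame = 8*1 = 8.
Iteration 4: no further components; recursion stops.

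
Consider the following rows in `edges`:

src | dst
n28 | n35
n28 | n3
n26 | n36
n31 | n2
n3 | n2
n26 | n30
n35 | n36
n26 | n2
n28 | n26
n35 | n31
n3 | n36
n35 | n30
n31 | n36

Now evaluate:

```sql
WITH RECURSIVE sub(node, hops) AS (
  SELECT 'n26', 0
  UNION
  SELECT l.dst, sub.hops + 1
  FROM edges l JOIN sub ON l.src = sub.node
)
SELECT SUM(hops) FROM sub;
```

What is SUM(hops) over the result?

3

Base: (n26, hops=0).
Iteration 1: edges from {n26} -> (n2, hops=1), (n30, hops=1), (n36, hops=1).
Iteration 2: no outgoing edges from {n2,n30,n36}; recursion stops.
SUM(hops) = 0 + 1 + 1 + 1 = 3.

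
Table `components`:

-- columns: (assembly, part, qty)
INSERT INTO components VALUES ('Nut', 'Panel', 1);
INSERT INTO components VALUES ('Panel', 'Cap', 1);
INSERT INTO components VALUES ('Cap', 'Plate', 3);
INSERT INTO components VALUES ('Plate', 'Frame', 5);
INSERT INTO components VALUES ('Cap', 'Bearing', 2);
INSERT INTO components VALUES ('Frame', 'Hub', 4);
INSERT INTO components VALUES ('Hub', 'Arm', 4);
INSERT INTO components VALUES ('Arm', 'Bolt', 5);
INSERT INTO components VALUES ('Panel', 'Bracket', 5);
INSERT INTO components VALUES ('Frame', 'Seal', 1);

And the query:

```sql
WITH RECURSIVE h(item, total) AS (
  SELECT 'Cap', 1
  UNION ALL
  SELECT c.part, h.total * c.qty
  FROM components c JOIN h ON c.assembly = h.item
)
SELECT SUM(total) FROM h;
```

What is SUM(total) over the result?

1536

Base: (Cap, total=1).
Iteration 1: components of {Cap} -> Bearing = 1*2 = 2, Plate = 1*3 = 3.
Iteration 2: components of {Bearing,Plate} -> Frame = 3*5 = 15.
Iteration 3: components of {Frame} -> Hub = 15*4 = 60, Seal = 15*1 = 15.
Iteration 4: components of {Hub,Seal} -> Arm = 60*4 = 240.
Iteration 5: components of {Arm} -> Bolt = 240*5 = 1200.
Iteration 6: no further components; recursion stops.
SUM(total) = 1 + 3 + 2 + 15 + 60 + 15 + 240 + 1200 = 1536.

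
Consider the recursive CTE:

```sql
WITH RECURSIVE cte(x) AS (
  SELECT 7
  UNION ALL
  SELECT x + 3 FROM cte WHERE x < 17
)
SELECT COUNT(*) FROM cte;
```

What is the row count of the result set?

Base: x=7.
Iteration 1: 7 < 17 holds -> x = 7 + 3 = 10.
Iteration 2: 10 < 17 holds -> x = 10 + 3 = 13.
Iteration 3: 13 < 17 holds -> x = 13 + 3 = 16.
Iteration 4: 16 < 17 holds -> x = 16 + 3 = 19.
Iteration 5: 19 < 17 fails; recursion stops.
Total rows emitted: 5.

5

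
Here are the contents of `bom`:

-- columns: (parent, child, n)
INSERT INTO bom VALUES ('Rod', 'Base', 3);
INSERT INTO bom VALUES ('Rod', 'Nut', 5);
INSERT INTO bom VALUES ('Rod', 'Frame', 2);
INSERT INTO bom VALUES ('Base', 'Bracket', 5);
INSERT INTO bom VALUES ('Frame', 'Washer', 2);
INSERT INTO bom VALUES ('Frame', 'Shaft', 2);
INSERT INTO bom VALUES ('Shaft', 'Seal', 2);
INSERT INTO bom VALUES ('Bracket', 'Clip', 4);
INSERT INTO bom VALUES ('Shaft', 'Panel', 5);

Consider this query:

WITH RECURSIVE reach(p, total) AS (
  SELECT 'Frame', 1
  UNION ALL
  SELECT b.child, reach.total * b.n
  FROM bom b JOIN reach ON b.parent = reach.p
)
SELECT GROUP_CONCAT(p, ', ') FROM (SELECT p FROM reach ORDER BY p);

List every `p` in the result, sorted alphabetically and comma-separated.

Frame, Panel, Seal, Shaft, Washer

Base: (Frame, total=1).
Iteration 1: components of {Frame} -> Shaft = 1*2 = 2, Washer = 1*2 = 2.
Iteration 2: components of {Shaft,Washer} -> Panel = 2*5 = 10, Seal = 2*2 = 4.
Iteration 3: no further components; recursion stops.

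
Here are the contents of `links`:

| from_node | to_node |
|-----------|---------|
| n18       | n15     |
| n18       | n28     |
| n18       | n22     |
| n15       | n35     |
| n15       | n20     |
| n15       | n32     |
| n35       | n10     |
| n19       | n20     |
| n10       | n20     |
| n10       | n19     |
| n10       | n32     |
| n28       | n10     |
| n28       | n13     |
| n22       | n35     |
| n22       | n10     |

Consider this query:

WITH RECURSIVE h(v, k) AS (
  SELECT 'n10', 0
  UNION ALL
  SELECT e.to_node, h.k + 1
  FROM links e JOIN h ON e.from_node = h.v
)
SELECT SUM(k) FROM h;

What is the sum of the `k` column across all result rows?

Base: (n10, k=0).
Iteration 1: edges from {n10} -> (n19, k=1), (n20, k=1), (n32, k=1).
Iteration 2: edges from {n19,n20,n32} -> (n20, k=2).
Iteration 3: no outgoing edges from {n20}; recursion stops.
SUM(k) = 0 + 1 + 1 + 1 + 2 = 5.

5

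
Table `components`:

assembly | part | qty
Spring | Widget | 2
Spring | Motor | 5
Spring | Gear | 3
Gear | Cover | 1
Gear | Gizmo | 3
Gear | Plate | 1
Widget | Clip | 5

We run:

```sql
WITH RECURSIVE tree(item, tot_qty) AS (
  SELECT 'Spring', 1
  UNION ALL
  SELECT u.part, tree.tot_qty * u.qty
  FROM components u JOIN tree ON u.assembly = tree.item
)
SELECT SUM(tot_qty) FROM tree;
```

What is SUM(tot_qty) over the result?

Base: (Spring, tot_qty=1).
Iteration 1: components of {Spring} -> Gear = 1*3 = 3, Motor = 1*5 = 5, Widget = 1*2 = 2.
Iteration 2: components of {Gear,Motor,Widget} -> Clip = 2*5 = 10, Cover = 3*1 = 3, Gizmo = 3*3 = 9, Plate = 3*1 = 3.
Iteration 3: no further components; recursion stops.
SUM(tot_qty) = 1 + 2 + 5 + 3 + 10 + 3 + 9 + 3 = 36.

36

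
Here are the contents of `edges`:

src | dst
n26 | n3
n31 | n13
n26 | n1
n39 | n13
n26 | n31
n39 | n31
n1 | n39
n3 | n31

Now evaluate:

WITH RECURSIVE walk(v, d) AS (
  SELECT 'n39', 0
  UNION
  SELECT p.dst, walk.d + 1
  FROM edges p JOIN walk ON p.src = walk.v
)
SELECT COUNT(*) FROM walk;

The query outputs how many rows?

Base: (n39, d=0).
Iteration 1: edges from {n39} -> (n13, d=1), (n31, d=1).
Iteration 2: edges from {n13,n31} -> (n13, d=2).
Iteration 3: no outgoing edges from {n13}; recursion stops.
Total rows emitted: 4.

4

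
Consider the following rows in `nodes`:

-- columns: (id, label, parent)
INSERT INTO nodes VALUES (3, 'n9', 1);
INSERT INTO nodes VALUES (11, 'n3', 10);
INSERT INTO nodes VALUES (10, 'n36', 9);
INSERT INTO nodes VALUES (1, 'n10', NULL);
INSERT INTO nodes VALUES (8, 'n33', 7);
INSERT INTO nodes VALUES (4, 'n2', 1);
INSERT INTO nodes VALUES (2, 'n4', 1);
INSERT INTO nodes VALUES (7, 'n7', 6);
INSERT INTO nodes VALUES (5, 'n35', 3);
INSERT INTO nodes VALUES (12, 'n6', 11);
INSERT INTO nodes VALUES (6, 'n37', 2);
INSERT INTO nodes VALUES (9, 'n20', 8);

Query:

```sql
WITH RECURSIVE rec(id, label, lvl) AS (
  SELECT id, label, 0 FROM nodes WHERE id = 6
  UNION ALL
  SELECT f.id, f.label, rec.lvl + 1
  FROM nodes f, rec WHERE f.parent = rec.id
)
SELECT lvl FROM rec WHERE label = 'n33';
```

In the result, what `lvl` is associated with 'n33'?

Base: id=6 (n37) at lvl 0.
Iteration 1: rows with parent in {6} -> n7 (id 7, lvl 1).
Iteration 2: rows with parent in {7} -> n33 (id 8, lvl 2).
Iteration 3: rows with parent in {8} -> n20 (id 9, lvl 3).
Iteration 4: rows with parent in {9} -> n36 (id 10, lvl 4).
Iteration 5: rows with parent in {10} -> n3 (id 11, lvl 5).
Iteration 6: rows with parent in {11} -> n6 (id 12, lvl 6).
Iteration 7: no rows with parent in {12}; recursion stops.

2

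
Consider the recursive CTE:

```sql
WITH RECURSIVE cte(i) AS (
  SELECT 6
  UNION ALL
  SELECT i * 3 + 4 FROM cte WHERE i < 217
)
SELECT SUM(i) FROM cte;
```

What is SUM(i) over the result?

Base: i=6.
Iteration 1: 6 < 217 holds -> i = 6 * 3 + 4 = 22.
Iteration 2: 22 < 217 holds -> i = 22 * 3 + 4 = 70.
Iteration 3: 70 < 217 holds -> i = 70 * 3 + 4 = 214.
Iteration 4: 214 < 217 holds -> i = 214 * 3 + 4 = 646.
Iteration 5: 646 < 217 fails; recursion stops.
SUM(i) = 6 + 22 + 70 + 214 + 646 = 958.

958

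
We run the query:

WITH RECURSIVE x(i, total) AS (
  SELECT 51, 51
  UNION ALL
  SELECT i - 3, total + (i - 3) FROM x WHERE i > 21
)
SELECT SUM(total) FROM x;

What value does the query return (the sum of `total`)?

Base: i=51, total=51.
Iteration 1: 51 > 21 holds -> i = 51 - 3 = 48, total = 51 + 48 = 99.
Iteration 2: 48 > 21 holds -> i = 48 - 3 = 45, total = 99 + 45 = 144.
Iteration 3: 45 > 21 holds -> i = 45 - 3 = 42, total = 144 + 42 = 186.
Iteration 4: 42 > 21 holds -> i = 42 - 3 = 39, total = 186 + 39 = 225.
Iteration 5: 39 > 21 holds -> i = 39 - 3 = 36, total = 225 + 36 = 261.
Iteration 6: 36 > 21 holds -> i = 36 - 3 = 33, total = 261 + 33 = 294.
Iteration 7: 33 > 21 holds -> i = 33 - 3 = 30, total = 294 + 30 = 324.
Iteration 8: 30 > 21 holds -> i = 30 - 3 = 27, total = 324 + 27 = 351.
Iteration 9: 27 > 21 holds -> i = 27 - 3 = 24, total = 351 + 24 = 375.
Iteration 10: 24 > 21 holds -> i = 24 - 3 = 21, total = 375 + 21 = 396.
Iteration 11: 21 > 21 fails; recursion stops.
SUM(total) = 51 + 99 + 144 + 186 + 225 + 261 + 294 + 324 + 351 + 375 + 396 = 2706.

2706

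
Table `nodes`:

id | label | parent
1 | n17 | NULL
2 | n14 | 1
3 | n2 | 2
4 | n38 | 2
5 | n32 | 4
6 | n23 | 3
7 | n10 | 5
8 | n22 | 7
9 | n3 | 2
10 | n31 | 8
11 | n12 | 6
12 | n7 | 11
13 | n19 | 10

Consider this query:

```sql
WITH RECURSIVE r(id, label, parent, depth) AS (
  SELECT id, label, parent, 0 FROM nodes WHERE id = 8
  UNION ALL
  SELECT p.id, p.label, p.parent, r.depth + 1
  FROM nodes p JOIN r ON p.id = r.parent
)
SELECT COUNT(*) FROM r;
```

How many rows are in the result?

6

Base: id=8 (n22), parent=7, depth 0.
Iteration 1: join on id=7 -> n10 (id 7, parent=5, depth 1).
Iteration 2: join on id=5 -> n32 (id 5, parent=4, depth 2).
Iteration 3: join on id=4 -> n38 (id 4, parent=2, depth 3).
Iteration 4: join on id=2 -> n14 (id 2, parent=1, depth 4).
Iteration 5: join on id=1 -> n17 (id 1, parent=NULL, depth 5).
Iteration 6: parent is NULL; no match; recursion stops.
Total rows emitted: 6.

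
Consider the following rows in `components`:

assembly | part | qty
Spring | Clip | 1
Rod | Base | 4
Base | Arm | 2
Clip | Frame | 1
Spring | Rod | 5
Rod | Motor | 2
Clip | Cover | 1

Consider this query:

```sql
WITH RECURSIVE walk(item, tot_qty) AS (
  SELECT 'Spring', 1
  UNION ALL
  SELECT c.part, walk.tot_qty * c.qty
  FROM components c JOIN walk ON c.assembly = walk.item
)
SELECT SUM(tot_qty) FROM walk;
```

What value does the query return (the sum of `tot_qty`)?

Base: (Spring, tot_qty=1).
Iteration 1: components of {Spring} -> Clip = 1*1 = 1, Rod = 1*5 = 5.
Iteration 2: components of {Clip,Rod} -> Base = 5*4 = 20, Cover = 1*1 = 1, Frame = 1*1 = 1, Motor = 5*2 = 10.
Iteration 3: components of {Base,Cover,Frame,Motor} -> Arm = 20*2 = 40.
Iteration 4: no further components; recursion stops.
SUM(tot_qty) = 1 + 5 + 1 + 10 + 20 + 1 + 1 + 40 = 79.

79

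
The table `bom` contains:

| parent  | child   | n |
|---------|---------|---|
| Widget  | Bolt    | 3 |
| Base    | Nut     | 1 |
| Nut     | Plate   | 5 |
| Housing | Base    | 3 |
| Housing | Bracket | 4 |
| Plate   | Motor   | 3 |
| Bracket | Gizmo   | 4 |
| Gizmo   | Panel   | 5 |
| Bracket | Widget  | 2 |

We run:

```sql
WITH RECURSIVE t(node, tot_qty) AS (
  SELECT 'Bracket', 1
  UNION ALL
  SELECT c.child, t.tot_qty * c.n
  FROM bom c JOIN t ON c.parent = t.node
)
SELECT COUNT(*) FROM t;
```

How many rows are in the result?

Base: (Bracket, tot_qty=1).
Iteration 1: components of {Bracket} -> Gizmo = 1*4 = 4, Widget = 1*2 = 2.
Iteration 2: components of {Gizmo,Widget} -> Bolt = 2*3 = 6, Panel = 4*5 = 20.
Iteration 3: no further components; recursion stops.
Total rows emitted: 5.

5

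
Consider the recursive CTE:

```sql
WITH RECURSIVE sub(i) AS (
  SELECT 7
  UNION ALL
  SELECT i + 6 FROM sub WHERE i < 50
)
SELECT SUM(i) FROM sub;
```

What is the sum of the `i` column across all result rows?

Base: i=7.
Iteration 1: 7 < 50 holds -> i = 7 + 6 = 13.
Iteration 2: 13 < 50 holds -> i = 13 + 6 = 19.
Iteration 3: 19 < 50 holds -> i = 19 + 6 = 25.
Iteration 4: 25 < 50 holds -> i = 25 + 6 = 31.
Iteration 5: 31 < 50 holds -> i = 31 + 6 = 37.
Iteration 6: 37 < 50 holds -> i = 37 + 6 = 43.
Iteration 7: 43 < 50 holds -> i = 43 + 6 = 49.
Iteration 8: 49 < 50 holds -> i = 49 + 6 = 55.
Iteration 9: 55 < 50 fails; recursion stops.
SUM(i) = 7 + 13 + 19 + 25 + 31 + 37 + 43 + 49 + 55 = 279.

279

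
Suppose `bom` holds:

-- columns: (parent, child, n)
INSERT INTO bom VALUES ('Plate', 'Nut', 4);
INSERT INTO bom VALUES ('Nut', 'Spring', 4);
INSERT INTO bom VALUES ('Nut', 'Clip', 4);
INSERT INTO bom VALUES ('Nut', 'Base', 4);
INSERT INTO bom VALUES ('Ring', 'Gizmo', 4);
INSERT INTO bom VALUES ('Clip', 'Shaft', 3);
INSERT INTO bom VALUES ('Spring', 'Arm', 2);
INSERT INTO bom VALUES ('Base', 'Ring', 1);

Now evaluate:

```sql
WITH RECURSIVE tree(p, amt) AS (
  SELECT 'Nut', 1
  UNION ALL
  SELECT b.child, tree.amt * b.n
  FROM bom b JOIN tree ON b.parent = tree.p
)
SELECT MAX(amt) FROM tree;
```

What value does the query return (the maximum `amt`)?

16

Base: (Nut, amt=1).
Iteration 1: components of {Nut} -> Base = 1*4 = 4, Clip = 1*4 = 4, Spring = 1*4 = 4.
Iteration 2: components of {Base,Clip,Spring} -> Arm = 4*2 = 8, Ring = 4*1 = 4, Shaft = 4*3 = 12.
Iteration 3: components of {Arm,Ring,Shaft} -> Gizmo = 4*4 = 16.
Iteration 4: no further components; recursion stops.
amt values: 1, 4, 4, 4, 4, 12, 8, 16; the maximum is 16.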